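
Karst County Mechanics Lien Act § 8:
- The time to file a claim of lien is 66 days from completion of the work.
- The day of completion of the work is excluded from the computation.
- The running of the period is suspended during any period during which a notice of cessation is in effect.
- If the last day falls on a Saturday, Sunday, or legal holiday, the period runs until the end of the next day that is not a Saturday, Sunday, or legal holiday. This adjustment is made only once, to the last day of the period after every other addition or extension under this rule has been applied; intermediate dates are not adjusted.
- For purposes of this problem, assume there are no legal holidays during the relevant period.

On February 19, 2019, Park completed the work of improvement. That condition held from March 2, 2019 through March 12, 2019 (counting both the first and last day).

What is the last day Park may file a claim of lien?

May 7, 2019

66 days after February 19, 2019 is April 26, 2019.
From March 2, 2019 through March 12, 2019 inclusive is 11 days; tolling adds 11 days: April 26, 2019 + 11 days = May 7, 2019.
May 7, 2019 is a Tuesday and not a legal holiday, so no extension applies.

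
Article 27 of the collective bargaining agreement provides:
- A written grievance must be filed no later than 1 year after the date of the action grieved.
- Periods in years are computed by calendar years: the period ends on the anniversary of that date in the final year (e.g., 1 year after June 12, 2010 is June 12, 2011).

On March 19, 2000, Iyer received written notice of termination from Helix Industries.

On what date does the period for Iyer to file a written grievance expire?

March 19, 2001

1 year after March 19, 2000 is March 19, 2001.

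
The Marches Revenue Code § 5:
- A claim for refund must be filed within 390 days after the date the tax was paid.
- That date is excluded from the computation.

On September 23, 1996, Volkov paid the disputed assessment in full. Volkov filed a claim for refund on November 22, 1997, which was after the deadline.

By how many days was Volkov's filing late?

390 days after September 23, 1996 is October 18, 1997.
The deadline is October 18, 1997; from October 18, 1997 to November 22, 1997 is 35 days.

35 days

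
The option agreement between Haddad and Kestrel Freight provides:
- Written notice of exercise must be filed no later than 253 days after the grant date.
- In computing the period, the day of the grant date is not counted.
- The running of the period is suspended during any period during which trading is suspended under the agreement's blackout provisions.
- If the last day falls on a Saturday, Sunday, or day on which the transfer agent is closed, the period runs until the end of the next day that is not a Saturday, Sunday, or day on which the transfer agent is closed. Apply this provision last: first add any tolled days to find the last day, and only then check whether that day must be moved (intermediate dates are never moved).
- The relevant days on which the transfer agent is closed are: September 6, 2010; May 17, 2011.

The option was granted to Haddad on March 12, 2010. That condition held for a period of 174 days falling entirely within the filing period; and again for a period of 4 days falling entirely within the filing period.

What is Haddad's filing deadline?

May 18, 2011

253 days after March 12, 2010 is November 20, 2010.
Tolling adds 174 days: November 20, 2010 + 174 days = May 13, 2011.
Tolling adds 4 days: May 13, 2011 + 4 days = May 17, 2011.
May 17, 2011 is a listed holiday. The next qualifying day is May 18, 2011.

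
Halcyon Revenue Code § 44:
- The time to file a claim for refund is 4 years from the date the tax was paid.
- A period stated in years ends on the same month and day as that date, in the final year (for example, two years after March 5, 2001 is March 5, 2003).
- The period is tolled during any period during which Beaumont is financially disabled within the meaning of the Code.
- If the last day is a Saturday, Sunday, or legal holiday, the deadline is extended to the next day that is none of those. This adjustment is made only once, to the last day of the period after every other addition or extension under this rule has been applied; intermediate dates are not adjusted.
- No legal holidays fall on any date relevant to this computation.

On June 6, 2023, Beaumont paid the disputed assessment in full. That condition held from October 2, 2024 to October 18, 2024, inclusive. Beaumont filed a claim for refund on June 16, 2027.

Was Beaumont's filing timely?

4 years after June 6, 2023 is June 6, 2027.
From October 2, 2024 through October 18, 2024 inclusive is 17 days; tolling adds 17 days: June 6, 2027 + 17 days = June 23, 2027.
June 23, 2027 is a Wednesday and not a legal holiday, so no extension applies.
The deadline is June 23, 2027; the filing on June 16, 2027 is on or before that date.

Yes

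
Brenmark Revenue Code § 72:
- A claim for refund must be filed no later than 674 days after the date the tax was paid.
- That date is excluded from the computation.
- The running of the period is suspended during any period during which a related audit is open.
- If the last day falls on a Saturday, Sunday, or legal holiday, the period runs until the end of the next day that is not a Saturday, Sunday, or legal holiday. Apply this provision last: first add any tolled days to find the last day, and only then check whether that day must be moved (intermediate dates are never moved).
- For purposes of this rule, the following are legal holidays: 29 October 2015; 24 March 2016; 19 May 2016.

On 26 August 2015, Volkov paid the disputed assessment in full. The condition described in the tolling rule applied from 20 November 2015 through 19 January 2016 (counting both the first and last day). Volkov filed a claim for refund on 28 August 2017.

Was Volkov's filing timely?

Yes

674 days after 26 August 2015 is June 30, 2017.
From November 20, 2015 through January 19, 2016 inclusive is 61 days; tolling adds 61 days: June 30, 2017 + 61 days = August 30, 2017.
August 30, 2017 is a Wednesday and not a legal holiday, so no extension applies.
The deadline is August 30, 2017; the filing on August 28, 2017 is on or before that date.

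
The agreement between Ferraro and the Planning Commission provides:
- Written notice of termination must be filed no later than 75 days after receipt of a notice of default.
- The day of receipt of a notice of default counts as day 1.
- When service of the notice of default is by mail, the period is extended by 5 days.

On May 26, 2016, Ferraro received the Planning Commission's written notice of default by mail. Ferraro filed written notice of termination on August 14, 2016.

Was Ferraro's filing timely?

No

Counting May 26, 2016 as day 1, day 75 is August 8, 2016.
Service was by mail, adding 5 days: August 8, 2016 + 5 days = August 13, 2016.
The deadline is August 13, 2016; the filing on August 14, 2016 is after that date.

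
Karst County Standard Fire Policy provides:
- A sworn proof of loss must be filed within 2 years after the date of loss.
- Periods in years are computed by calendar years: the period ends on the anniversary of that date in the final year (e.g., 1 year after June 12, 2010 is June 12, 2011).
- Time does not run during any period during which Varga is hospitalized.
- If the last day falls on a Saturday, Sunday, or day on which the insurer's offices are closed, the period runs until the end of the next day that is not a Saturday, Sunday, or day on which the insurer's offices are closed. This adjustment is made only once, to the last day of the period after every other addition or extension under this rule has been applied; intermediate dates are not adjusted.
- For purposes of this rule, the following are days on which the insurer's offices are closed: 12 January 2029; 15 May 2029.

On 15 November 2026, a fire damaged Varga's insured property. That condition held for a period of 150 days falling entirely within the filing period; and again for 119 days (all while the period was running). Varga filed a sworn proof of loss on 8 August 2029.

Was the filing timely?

2 years after 15 November 2026 is November 15, 2028.
Tolling adds 150 days: November 15, 2028 + 150 days = April 14, 2029.
Tolling adds 119 days: April 14, 2029 + 119 days = August 11, 2029.
August 11, 2029 is Saturday; August 12, 2029 is Sunday. The next qualifying day is August 13, 2029.
The deadline is August 13, 2029; the filing on August 8, 2029 is on or before that date.

Yes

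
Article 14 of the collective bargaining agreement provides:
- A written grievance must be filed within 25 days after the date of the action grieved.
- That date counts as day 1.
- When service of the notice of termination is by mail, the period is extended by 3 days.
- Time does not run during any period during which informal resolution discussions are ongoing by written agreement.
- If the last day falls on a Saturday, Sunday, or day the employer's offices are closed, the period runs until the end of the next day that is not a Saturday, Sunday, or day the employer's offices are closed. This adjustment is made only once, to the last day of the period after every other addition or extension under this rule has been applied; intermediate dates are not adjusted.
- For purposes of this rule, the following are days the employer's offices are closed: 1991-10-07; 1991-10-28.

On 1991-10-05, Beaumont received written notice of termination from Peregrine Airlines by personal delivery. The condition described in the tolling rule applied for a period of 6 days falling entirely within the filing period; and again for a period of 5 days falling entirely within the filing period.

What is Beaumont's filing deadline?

November 11, 1991

Counting 1991-10-05 as day 1, day 25 is October 29, 1991.
Service was not by mail, so no mail extension applies.
Tolling adds 6 days: October 29, 1991 + 6 days = November 4, 1991.
Tolling adds 5 days: November 4, 1991 + 5 days = November 9, 1991.
November 9, 1991 is Saturday; November 10, 1991 is Sunday. The next qualifying day is November 11, 1991.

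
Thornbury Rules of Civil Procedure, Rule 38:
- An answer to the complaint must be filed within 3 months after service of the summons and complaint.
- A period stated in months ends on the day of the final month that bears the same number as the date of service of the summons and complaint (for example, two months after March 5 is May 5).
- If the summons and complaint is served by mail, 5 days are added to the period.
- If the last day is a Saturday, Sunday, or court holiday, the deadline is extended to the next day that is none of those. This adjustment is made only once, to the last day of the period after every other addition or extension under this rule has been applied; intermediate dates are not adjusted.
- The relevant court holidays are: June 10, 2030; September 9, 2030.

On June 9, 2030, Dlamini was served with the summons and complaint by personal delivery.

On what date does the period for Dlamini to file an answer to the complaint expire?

3 months after June 9, 2030 is September 9, 2030.
Service was not by mail, so no mail extension applies.
September 9, 2030 is a listed holiday. The next qualifying day is September 10, 2030.

September 10, 2030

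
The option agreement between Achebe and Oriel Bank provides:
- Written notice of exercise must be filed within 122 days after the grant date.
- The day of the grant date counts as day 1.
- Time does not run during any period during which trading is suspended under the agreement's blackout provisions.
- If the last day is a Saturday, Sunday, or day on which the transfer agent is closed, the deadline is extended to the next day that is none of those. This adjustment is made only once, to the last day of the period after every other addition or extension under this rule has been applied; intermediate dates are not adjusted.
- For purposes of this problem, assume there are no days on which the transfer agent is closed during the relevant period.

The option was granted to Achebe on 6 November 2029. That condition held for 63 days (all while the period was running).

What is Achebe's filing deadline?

Counting 6 November 2029 as day 1, day 122 is March 7, 2030.
Tolling adds 63 days: March 7, 2030 + 63 days = May 9, 2030.
May 9, 2030 is a Thursday and not a day on which the transfer agent is closed, so no extension applies.

May 9, 2030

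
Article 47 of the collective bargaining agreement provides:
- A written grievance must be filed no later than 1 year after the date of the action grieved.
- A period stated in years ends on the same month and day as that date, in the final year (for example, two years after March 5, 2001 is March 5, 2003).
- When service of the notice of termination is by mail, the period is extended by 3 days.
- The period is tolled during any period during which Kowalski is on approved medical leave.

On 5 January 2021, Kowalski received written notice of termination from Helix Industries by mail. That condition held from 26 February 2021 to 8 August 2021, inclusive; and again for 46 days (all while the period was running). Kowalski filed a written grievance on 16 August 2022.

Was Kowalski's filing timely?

No

1 year after 5 January 2021 is January 5, 2022.
Service was by mail, adding 3 days: January 5, 2022 + 3 days = January 8, 2022.
From February 26, 2021 through August 8, 2021 inclusive is 164 days; tolling adds 164 days: January 8, 2022 + 164 days = June 21, 2022.
Tolling adds 46 days: June 21, 2022 + 46 days = August 6, 2022.
The deadline is August 6, 2022; the filing on August 16, 2022 is after that date.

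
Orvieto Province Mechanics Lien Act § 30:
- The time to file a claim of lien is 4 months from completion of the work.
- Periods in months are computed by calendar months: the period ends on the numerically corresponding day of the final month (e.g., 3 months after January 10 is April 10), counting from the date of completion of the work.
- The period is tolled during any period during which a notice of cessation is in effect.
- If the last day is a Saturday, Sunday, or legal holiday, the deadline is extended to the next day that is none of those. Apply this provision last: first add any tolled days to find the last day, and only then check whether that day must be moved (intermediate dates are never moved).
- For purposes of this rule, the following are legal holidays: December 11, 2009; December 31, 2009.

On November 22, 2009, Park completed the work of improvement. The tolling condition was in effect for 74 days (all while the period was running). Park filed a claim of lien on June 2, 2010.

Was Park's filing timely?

4 months after November 22, 2009 is March 22, 2010.
Tolling adds 74 days: March 22, 2010 + 74 days = June 4, 2010.
June 4, 2010 is a Friday and not a legal holiday, so no extension applies.
The deadline is June 4, 2010; the filing on June 2, 2010 is on or before that date.

Yes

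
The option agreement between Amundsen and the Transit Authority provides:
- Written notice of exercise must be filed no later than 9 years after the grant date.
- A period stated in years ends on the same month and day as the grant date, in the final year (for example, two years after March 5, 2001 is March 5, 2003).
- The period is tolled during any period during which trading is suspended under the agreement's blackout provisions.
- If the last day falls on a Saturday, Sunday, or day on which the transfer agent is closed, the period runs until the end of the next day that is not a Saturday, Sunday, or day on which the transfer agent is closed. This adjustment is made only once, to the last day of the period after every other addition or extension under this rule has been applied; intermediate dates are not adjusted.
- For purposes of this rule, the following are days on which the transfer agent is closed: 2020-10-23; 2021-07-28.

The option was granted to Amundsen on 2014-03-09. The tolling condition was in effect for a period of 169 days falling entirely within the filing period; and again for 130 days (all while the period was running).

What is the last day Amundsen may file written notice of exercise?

January 2, 2024

9 years after 2014-03-09 is March 9, 2023.
Tolling adds 169 days: March 9, 2023 + 169 days = August 25, 2023.
Tolling adds 130 days: August 25, 2023 + 130 days = January 2, 2024.
January 2, 2024 is a Tuesday and not a day on which the transfer agent is closed, so no extension applies.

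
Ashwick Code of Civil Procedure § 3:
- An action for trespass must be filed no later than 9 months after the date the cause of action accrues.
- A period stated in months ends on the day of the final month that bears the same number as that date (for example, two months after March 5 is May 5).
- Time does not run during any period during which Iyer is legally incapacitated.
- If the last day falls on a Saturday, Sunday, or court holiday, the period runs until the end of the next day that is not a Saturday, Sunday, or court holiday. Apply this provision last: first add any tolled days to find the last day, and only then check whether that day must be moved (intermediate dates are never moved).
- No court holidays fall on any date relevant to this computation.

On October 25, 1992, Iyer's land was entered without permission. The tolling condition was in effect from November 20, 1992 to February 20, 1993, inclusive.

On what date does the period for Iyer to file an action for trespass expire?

October 26, 1993

9 months after October 25, 1992 is July 25, 1993.
From November 20, 1992 through February 20, 1993 inclusive is 93 days; tolling adds 93 days: July 25, 1993 + 93 days = October 26, 1993.
October 26, 1993 is a Tuesday and not a court holiday, so no extension applies.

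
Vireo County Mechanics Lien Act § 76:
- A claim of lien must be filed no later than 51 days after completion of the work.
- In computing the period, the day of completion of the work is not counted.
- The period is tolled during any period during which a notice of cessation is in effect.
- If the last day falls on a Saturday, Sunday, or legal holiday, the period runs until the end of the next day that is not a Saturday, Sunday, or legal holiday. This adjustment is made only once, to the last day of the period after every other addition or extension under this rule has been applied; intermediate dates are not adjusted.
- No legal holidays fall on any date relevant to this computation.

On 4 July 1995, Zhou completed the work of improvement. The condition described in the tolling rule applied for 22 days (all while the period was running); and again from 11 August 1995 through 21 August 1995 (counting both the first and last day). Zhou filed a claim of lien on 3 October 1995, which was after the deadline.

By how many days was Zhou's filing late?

51 days after 4 July 1995 is August 24, 1995.
Tolling adds 22 days: August 24, 1995 + 22 days = September 15, 1995.
From August 11, 1995 through August 21, 1995 inclusive is 11 days; tolling adds 11 days: September 15, 1995 + 11 days = September 26, 1995.
September 26, 1995 is a Tuesday and not a legal holiday, so no extension applies.
The deadline is September 26, 1995; from September 26, 1995 to October 3, 1995 is 7 days.

7 days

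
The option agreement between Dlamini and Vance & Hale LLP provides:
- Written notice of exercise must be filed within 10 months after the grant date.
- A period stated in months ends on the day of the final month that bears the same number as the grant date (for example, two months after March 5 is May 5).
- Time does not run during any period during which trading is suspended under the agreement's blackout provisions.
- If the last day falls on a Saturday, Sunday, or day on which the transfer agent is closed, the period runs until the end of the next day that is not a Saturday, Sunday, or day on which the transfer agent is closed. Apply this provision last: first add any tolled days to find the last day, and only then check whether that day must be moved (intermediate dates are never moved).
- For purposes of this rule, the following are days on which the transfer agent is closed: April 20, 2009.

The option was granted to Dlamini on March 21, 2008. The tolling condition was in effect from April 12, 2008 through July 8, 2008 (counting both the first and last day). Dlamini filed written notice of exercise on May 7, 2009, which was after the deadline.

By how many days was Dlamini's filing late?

10 months after March 21, 2008 is January 21, 2009.
From April 12, 2008 through July 8, 2008 inclusive is 88 days; tolling adds 88 days: January 21, 2009 + 88 days = April 19, 2009.
April 19, 2009 is Sunday; April 20, 2009 is a listed holiday. The next qualifying day is April 21, 2009.
The deadline is April 21, 2009; from April 21, 2009 to May 7, 2009 is 16 days.

16 days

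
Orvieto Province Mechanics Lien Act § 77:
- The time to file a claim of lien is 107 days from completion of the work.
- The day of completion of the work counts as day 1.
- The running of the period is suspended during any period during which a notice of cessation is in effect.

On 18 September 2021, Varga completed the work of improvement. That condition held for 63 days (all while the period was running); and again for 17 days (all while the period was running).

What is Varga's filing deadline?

March 23, 2022

Counting 18 September 2021 as day 1, day 107 is January 2, 2022.
Tolling adds 63 days: January 2, 2022 + 63 days = March 6, 2022.
Tolling adds 17 days: March 6, 2022 + 17 days = March 23, 2022.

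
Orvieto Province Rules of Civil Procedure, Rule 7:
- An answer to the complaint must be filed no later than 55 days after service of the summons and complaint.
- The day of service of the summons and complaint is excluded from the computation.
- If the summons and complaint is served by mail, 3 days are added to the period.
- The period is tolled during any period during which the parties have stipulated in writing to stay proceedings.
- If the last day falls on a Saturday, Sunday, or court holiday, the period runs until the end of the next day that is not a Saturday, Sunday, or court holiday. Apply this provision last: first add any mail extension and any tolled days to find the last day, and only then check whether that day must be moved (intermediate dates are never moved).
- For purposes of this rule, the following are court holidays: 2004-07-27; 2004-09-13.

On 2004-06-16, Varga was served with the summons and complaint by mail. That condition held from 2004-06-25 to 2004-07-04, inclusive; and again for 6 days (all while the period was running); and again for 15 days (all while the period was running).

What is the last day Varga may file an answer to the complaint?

55 days after 2004-06-16 is August 10, 2004.
Service was by mail, adding 3 days: August 10, 2004 + 3 days = August 13, 2004.
From June 25, 2004 through July 4, 2004 inclusive is 10 days; tolling adds 10 days: August 13, 2004 + 10 days = August 23, 2004.
Tolling adds 6 days: August 23, 2004 + 6 days = August 29, 2004.
Tolling adds 15 days: August 29, 2004 + 15 days = September 13, 2004.
September 13, 2004 is a listed holiday. The next qualifying day is September 14, 2004.

September 14, 2004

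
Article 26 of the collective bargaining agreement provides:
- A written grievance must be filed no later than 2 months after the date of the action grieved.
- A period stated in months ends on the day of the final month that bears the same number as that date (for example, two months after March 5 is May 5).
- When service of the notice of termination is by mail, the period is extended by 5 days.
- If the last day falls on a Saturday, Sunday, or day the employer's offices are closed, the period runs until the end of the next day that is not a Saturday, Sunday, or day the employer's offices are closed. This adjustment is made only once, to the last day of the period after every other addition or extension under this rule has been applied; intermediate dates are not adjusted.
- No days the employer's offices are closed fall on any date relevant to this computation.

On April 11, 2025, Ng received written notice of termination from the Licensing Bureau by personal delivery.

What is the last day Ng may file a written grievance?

2 months after April 11, 2025 is June 11, 2025.
Service was not by mail, so no mail extension applies.
June 11, 2025 is a Wednesday and not a day the employer's offices are closed, so no extension applies.

June 11, 2025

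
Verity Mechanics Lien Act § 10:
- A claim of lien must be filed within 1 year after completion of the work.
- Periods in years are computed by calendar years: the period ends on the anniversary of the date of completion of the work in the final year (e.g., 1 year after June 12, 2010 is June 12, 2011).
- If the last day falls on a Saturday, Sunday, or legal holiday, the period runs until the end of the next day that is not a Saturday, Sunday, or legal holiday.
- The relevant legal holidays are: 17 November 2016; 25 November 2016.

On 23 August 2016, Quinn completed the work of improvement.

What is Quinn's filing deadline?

August 23, 2017

1 year after 23 August 2016 is August 23, 2017.
August 23, 2017 is a Wednesday and not a legal holiday, so no extension applies.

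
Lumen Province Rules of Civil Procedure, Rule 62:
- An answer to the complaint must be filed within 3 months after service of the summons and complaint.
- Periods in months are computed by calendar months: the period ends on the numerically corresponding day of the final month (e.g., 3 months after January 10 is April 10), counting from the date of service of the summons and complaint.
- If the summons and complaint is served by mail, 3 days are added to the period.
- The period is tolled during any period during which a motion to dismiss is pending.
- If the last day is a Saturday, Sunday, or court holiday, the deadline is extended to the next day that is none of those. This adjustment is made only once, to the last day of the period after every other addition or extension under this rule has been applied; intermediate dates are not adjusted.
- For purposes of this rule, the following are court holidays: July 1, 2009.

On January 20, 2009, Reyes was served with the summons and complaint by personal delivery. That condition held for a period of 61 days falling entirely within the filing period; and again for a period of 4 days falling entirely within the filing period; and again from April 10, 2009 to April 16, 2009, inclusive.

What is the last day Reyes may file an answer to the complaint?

July 2, 2009

3 months after January 20, 2009 is April 20, 2009.
Service was not by mail, so no mail extension applies.
Tolling adds 61 days: April 20, 2009 + 61 days = June 20, 2009.
Tolling adds 4 days: June 20, 2009 + 4 days = June 24, 2009.
From April 10, 2009 through April 16, 2009 inclusive is 7 days; tolling adds 7 days: June 24, 2009 + 7 days = July 1, 2009.
July 1, 2009 is a listed holiday. The next qualifying day is July 2, 2009.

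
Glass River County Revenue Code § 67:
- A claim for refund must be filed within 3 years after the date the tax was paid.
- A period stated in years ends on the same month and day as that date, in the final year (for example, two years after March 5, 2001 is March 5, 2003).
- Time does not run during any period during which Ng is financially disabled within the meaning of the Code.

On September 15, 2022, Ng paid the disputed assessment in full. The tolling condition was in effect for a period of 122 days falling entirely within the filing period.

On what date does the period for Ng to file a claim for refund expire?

3 years after September 15, 2022 is September 15, 2025.
Tolling adds 122 days: September 15, 2025 + 122 days = January 15, 2026.

January 15, 2026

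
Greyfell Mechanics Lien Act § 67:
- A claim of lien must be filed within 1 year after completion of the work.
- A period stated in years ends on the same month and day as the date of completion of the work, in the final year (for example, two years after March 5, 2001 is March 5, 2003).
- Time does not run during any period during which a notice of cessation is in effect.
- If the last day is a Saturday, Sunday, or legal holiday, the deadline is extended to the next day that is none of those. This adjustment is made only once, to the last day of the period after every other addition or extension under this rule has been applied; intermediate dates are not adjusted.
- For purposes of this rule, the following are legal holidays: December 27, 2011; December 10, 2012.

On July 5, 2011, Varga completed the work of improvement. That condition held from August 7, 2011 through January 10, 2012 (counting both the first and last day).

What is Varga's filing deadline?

1 year after July 5, 2011 is July 5, 2012.
From August 7, 2011 through January 10, 2012 inclusive is 157 days; tolling adds 157 days: July 5, 2012 + 157 days = December 9, 2012.
December 9, 2012 is Sunday; December 10, 2012 is a listed holiday. The next qualifying day is December 11, 2012.

December 11, 2012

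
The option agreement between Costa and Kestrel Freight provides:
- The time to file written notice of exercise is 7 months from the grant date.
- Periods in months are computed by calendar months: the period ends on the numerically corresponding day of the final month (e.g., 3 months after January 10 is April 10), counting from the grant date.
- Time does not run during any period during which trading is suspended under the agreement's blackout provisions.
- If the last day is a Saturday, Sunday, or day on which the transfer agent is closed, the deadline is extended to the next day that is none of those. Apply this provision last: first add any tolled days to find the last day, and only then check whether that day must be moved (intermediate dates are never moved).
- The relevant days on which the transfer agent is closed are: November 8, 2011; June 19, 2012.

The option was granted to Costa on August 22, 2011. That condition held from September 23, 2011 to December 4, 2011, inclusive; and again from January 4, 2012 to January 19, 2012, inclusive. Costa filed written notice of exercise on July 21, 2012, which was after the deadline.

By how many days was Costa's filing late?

7 months after August 22, 2011 is March 22, 2012.
From September 23, 2011 through December 4, 2011 inclusive is 73 days; tolling adds 73 days: March 22, 2012 + 73 days = June 3, 2012.
From January 4, 2012 through January 19, 2012 inclusive is 16 days; tolling adds 16 days: June 3, 2012 + 16 days = June 19, 2012.
June 19, 2012 is a listed holiday. The next qualifying day is June 20, 2012.
The deadline is June 20, 2012; from June 20, 2012 to July 21, 2012 is 31 days.

31 days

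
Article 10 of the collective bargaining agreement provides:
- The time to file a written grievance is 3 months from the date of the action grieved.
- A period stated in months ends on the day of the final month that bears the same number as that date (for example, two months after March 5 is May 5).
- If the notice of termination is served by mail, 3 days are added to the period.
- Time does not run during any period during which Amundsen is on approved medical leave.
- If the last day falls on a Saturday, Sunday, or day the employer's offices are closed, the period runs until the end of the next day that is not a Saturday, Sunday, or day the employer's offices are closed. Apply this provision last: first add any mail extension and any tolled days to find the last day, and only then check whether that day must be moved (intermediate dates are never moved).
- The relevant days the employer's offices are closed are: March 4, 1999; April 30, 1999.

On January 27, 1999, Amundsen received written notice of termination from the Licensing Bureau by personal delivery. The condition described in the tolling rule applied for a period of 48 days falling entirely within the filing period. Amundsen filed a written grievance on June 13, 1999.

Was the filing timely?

3 months after January 27, 1999 is April 27, 1999.
Service was not by mail, so no mail extension applies.
Tolling adds 48 days: April 27, 1999 + 48 days = June 14, 1999.
June 14, 1999 is a Monday and not a day the employer's offices are closed, so no extension applies.
The deadline is June 14, 1999; the filing on June 13, 1999 is on or before that date.

Yes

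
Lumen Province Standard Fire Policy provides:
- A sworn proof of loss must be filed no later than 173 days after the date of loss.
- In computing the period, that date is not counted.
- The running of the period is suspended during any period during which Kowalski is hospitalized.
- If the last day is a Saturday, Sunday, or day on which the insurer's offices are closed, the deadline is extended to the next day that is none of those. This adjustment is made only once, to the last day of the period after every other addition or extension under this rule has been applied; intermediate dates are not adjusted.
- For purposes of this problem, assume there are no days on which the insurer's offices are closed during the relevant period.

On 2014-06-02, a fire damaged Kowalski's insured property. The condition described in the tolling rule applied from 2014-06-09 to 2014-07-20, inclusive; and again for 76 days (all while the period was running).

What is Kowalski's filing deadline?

173 days after 2014-06-02 is November 22, 2014.
From June 9, 2014 through July 20, 2014 inclusive is 42 days; tolling adds 42 days: November 22, 2014 + 42 days = January 3, 2015.
Tolling adds 76 days: January 3, 2015 + 76 days = March 20, 2015.
March 20, 2015 is a Friday and not a day on which the insurer's offices are closed, so no extension applies.

March 20, 2015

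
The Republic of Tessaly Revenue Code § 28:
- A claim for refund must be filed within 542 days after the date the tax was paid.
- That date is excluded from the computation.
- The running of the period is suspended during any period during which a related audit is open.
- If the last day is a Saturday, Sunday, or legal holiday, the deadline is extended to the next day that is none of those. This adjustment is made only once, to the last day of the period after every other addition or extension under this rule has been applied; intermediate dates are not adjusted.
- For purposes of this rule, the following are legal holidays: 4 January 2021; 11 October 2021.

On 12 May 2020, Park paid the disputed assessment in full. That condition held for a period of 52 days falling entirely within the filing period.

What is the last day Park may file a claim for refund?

December 27, 2021

542 days after 12 May 2020 is November 5, 2021.
Tolling adds 52 days: November 5, 2021 + 52 days = December 27, 2021.
December 27, 2021 is a Monday and not a legal holiday, so no extension applies.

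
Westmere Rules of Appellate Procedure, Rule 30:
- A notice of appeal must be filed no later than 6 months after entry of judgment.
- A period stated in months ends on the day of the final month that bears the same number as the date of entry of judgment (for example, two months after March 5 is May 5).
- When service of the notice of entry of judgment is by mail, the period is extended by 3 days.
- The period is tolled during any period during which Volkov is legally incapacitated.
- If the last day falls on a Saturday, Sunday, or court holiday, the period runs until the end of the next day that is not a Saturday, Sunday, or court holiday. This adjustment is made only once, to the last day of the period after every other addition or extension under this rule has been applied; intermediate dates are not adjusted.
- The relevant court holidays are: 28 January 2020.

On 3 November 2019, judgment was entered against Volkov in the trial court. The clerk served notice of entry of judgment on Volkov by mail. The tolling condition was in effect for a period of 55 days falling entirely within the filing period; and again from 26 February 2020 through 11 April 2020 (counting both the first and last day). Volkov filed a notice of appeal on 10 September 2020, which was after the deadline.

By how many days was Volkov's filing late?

24 days

6 months after 3 November 2019 is May 3, 2020.
Service was by mail, adding 3 days: May 3, 2020 + 3 days = May 6, 2020.
Tolling adds 55 days: May 6, 2020 + 55 days = June 30, 2020.
From February 26, 2020 through April 11, 2020 inclusive is 46 days; tolling adds 46 days: June 30, 2020 + 46 days = August 15, 2020.
August 15, 2020 is Saturday; August 16, 2020 is Sunday. The next qualifying day is August 17, 2020.
The deadline is August 17, 2020; from August 17, 2020 to September 10, 2020 is 24 days.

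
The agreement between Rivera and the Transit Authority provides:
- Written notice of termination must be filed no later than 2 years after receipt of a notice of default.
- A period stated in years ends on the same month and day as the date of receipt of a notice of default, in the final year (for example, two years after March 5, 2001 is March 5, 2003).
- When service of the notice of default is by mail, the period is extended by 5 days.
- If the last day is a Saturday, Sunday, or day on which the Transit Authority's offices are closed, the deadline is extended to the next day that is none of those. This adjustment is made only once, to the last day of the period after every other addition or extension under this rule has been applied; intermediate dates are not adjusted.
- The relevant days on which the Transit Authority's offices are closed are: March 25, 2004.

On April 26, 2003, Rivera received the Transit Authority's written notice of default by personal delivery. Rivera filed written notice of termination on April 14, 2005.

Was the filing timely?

2 years after April 26, 2003 is April 26, 2005.
Service was not by mail, so no mail extension applies.
April 26, 2005 is a Tuesday and not a day on which the Transit Authority's offices are closed, so no extension applies.
The deadline is April 26, 2005; the filing on April 14, 2005 is on or before that date.

Yes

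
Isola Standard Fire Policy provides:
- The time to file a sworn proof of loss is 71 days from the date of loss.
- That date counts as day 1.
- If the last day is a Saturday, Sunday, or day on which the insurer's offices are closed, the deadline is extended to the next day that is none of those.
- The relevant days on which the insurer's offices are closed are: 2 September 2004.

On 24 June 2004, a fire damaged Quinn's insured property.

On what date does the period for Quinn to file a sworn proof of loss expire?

September 3, 2004

Counting 24 June 2004 as day 1, day 71 is September 2, 2004.
September 2, 2004 is a listed holiday. The next qualifying day is September 3, 2004.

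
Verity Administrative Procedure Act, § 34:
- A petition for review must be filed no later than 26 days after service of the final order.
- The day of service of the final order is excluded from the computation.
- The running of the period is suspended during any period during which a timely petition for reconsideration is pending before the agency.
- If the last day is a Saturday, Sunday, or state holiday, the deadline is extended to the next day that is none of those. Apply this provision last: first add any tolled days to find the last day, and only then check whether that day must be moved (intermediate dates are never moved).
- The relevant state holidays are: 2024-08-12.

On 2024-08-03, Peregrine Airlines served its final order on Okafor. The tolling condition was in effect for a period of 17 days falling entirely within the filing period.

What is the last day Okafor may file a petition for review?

26 days after 2024-08-03 is August 29, 2024.
Tolling adds 17 days: August 29, 2024 + 17 days = September 15, 2024.
September 15, 2024 is Sunday. The next qualifying day is September 16, 2024.

September 16, 2024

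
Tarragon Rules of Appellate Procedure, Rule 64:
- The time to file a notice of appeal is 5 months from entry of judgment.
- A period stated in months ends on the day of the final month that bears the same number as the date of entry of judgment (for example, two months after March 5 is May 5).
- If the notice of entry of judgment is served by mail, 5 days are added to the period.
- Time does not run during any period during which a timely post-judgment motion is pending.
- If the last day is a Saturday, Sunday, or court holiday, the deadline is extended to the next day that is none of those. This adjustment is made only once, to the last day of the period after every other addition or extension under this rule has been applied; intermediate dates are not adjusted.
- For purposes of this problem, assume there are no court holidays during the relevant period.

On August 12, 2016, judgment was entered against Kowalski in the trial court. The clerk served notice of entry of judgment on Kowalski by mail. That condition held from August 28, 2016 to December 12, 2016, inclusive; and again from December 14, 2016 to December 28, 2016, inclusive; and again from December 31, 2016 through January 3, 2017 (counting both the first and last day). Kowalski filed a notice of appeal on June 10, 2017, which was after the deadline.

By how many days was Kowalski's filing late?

5 months after August 12, 2016 is January 12, 2017.
Service was by mail, adding 5 days: January 12, 2017 + 5 days = January 17, 2017.
From August 28, 2016 through December 12, 2016 inclusive is 107 days; tolling adds 107 days: January 17, 2017 + 107 days = May 4, 2017.
From December 14, 2016 through December 28, 2016 inclusive is 15 days; tolling adds 15 days: May 4, 2017 + 15 days = May 19, 2017.
From December 31, 2016 through January 3, 2017 inclusive is 4 days; tolling adds 4 days: May 19, 2017 + 4 days = May 23, 2017.
May 23, 2017 is a Tuesday and not a court holiday, so no extension applies.
The deadline is May 23, 2017; from May 23, 2017 to June 10, 2017 is 18 days.

18 days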